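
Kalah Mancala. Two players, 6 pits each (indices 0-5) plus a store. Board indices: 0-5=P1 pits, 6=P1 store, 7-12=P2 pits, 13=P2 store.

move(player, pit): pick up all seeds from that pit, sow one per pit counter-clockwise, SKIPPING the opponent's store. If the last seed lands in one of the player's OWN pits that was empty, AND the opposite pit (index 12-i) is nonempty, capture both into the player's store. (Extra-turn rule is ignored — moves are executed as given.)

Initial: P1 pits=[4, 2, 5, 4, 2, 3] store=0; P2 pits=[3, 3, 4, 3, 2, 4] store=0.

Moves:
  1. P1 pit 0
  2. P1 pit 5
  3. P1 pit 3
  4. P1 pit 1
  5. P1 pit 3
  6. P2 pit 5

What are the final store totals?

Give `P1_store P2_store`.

Answer: 2 1

Derivation:
Move 1: P1 pit0 -> P1=[0,3,6,5,3,3](0) P2=[3,3,4,3,2,4](0)
Move 2: P1 pit5 -> P1=[0,3,6,5,3,0](1) P2=[4,4,4,3,2,4](0)
Move 3: P1 pit3 -> P1=[0,3,6,0,4,1](2) P2=[5,5,4,3,2,4](0)
Move 4: P1 pit1 -> P1=[0,0,7,1,5,1](2) P2=[5,5,4,3,2,4](0)
Move 5: P1 pit3 -> P1=[0,0,7,0,6,1](2) P2=[5,5,4,3,2,4](0)
Move 6: P2 pit5 -> P1=[1,1,8,0,6,1](2) P2=[5,5,4,3,2,0](1)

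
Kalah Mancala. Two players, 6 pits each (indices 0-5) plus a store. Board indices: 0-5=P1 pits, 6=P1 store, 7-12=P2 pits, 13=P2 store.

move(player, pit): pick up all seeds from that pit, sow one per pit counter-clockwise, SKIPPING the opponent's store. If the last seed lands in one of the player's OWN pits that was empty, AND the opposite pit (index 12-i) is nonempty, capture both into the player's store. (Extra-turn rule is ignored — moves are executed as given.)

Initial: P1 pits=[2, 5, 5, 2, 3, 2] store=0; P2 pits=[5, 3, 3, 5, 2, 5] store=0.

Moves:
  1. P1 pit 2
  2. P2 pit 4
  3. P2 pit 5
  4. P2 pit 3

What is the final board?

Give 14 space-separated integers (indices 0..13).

Move 1: P1 pit2 -> P1=[2,5,0,3,4,3](1) P2=[6,3,3,5,2,5](0)
Move 2: P2 pit4 -> P1=[2,5,0,3,4,3](1) P2=[6,3,3,5,0,6](1)
Move 3: P2 pit5 -> P1=[3,6,1,4,5,3](1) P2=[6,3,3,5,0,0](2)
Move 4: P2 pit3 -> P1=[4,7,1,4,5,3](1) P2=[6,3,3,0,1,1](3)

Answer: 4 7 1 4 5 3 1 6 3 3 0 1 1 3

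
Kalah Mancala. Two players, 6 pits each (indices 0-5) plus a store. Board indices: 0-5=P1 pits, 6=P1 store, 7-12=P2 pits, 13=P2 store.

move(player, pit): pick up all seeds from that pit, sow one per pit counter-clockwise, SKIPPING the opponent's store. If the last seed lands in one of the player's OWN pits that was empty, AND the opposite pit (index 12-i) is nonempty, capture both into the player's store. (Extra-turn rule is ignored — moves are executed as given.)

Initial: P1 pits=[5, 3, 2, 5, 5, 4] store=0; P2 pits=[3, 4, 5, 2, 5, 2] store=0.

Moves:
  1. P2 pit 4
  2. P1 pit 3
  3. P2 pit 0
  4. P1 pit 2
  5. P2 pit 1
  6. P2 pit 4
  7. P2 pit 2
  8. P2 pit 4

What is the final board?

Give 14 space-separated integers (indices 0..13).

Answer: 8 1 1 1 7 6 1 0 0 0 5 0 7 8

Derivation:
Move 1: P2 pit4 -> P1=[6,4,3,5,5,4](0) P2=[3,4,5,2,0,3](1)
Move 2: P1 pit3 -> P1=[6,4,3,0,6,5](1) P2=[4,5,5,2,0,3](1)
Move 3: P2 pit0 -> P1=[6,0,3,0,6,5](1) P2=[0,6,6,3,0,3](6)
Move 4: P1 pit2 -> P1=[6,0,0,1,7,6](1) P2=[0,6,6,3,0,3](6)
Move 5: P2 pit1 -> P1=[7,0,0,1,7,6](1) P2=[0,0,7,4,1,4](7)
Move 6: P2 pit4 -> P1=[7,0,0,1,7,6](1) P2=[0,0,7,4,0,5](7)
Move 7: P2 pit2 -> P1=[8,1,1,1,7,6](1) P2=[0,0,0,5,1,6](8)
Move 8: P2 pit4 -> P1=[8,1,1,1,7,6](1) P2=[0,0,0,5,0,7](8)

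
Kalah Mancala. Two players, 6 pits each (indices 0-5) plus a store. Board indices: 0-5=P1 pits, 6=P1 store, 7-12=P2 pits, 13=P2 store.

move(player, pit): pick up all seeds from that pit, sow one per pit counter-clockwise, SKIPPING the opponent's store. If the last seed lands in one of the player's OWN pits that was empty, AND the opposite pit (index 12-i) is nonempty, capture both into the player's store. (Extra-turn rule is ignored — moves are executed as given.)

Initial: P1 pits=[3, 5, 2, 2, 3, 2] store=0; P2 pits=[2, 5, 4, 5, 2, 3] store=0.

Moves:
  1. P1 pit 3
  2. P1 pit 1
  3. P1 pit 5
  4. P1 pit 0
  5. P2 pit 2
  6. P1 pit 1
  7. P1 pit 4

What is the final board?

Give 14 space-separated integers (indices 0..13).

Move 1: P1 pit3 -> P1=[3,5,2,0,4,3](0) P2=[2,5,4,5,2,3](0)
Move 2: P1 pit1 -> P1=[3,0,3,1,5,4](1) P2=[2,5,4,5,2,3](0)
Move 3: P1 pit5 -> P1=[3,0,3,1,5,0](2) P2=[3,6,5,5,2,3](0)
Move 4: P1 pit0 -> P1=[0,1,4,2,5,0](2) P2=[3,6,5,5,2,3](0)
Move 5: P2 pit2 -> P1=[1,1,4,2,5,0](2) P2=[3,6,0,6,3,4](1)
Move 6: P1 pit1 -> P1=[1,0,5,2,5,0](2) P2=[3,6,0,6,3,4](1)
Move 7: P1 pit4 -> P1=[1,0,5,2,0,1](3) P2=[4,7,1,6,3,4](1)

Answer: 1 0 5 2 0 1 3 4 7 1 6 3 4 1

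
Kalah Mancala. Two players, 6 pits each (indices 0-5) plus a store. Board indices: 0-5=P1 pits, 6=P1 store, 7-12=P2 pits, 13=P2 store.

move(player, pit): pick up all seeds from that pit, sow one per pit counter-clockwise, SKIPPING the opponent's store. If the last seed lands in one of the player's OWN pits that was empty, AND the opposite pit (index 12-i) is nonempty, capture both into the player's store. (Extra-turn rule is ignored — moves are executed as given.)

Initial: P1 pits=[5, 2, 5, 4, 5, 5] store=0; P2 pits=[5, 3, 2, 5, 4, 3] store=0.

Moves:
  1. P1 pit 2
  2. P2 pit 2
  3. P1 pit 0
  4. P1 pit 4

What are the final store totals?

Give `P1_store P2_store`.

Move 1: P1 pit2 -> P1=[5,2,0,5,6,6](1) P2=[6,3,2,5,4,3](0)
Move 2: P2 pit2 -> P1=[5,2,0,5,6,6](1) P2=[6,3,0,6,5,3](0)
Move 3: P1 pit0 -> P1=[0,3,1,6,7,7](1) P2=[6,3,0,6,5,3](0)
Move 4: P1 pit4 -> P1=[0,3,1,6,0,8](2) P2=[7,4,1,7,6,3](0)

Answer: 2 0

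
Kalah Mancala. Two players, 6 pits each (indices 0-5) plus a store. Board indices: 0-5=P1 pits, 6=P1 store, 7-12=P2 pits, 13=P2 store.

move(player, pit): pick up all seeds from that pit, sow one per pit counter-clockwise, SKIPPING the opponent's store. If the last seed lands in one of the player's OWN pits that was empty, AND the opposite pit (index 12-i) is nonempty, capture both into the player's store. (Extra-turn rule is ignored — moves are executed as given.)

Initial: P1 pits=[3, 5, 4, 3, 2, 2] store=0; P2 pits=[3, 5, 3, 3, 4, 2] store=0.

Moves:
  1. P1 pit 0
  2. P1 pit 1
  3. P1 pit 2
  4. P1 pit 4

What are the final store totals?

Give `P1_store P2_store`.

Answer: 3 0

Derivation:
Move 1: P1 pit0 -> P1=[0,6,5,4,2,2](0) P2=[3,5,3,3,4,2](0)
Move 2: P1 pit1 -> P1=[0,0,6,5,3,3](1) P2=[4,5,3,3,4,2](0)
Move 3: P1 pit2 -> P1=[0,0,0,6,4,4](2) P2=[5,6,3,3,4,2](0)
Move 4: P1 pit4 -> P1=[0,0,0,6,0,5](3) P2=[6,7,3,3,4,2](0)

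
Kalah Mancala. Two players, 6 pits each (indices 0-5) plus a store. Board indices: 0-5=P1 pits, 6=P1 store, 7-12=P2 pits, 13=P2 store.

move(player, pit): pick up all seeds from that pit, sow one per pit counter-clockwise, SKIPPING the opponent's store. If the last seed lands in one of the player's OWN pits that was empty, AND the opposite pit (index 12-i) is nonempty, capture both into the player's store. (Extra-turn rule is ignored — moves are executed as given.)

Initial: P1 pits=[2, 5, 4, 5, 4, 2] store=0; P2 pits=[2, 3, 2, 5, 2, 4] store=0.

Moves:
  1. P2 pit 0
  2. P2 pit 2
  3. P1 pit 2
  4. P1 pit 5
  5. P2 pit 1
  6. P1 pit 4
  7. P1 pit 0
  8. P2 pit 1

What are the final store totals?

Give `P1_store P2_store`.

Move 1: P2 pit0 -> P1=[2,5,4,5,4,2](0) P2=[0,4,3,5,2,4](0)
Move 2: P2 pit2 -> P1=[2,5,4,5,4,2](0) P2=[0,4,0,6,3,5](0)
Move 3: P1 pit2 -> P1=[2,5,0,6,5,3](1) P2=[0,4,0,6,3,5](0)
Move 4: P1 pit5 -> P1=[2,5,0,6,5,0](2) P2=[1,5,0,6,3,5](0)
Move 5: P2 pit1 -> P1=[2,5,0,6,5,0](2) P2=[1,0,1,7,4,6](1)
Move 6: P1 pit4 -> P1=[2,5,0,6,0,1](3) P2=[2,1,2,7,4,6](1)
Move 7: P1 pit0 -> P1=[0,6,0,6,0,1](11) P2=[2,1,2,0,4,6](1)
Move 8: P2 pit1 -> P1=[0,6,0,6,0,1](11) P2=[2,0,3,0,4,6](1)

Answer: 11 1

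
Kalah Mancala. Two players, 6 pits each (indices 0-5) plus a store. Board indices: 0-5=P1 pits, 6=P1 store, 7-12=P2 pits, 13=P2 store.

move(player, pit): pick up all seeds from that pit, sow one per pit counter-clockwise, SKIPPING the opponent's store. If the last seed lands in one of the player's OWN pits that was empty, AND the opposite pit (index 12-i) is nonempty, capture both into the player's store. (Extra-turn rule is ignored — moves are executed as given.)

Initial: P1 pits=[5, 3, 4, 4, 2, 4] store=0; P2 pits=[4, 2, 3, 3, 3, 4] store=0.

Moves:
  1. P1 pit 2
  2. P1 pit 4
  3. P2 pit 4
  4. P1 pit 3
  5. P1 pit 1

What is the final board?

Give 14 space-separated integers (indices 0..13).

Move 1: P1 pit2 -> P1=[5,3,0,5,3,5](1) P2=[4,2,3,3,3,4](0)
Move 2: P1 pit4 -> P1=[5,3,0,5,0,6](2) P2=[5,2,3,3,3,4](0)
Move 3: P2 pit4 -> P1=[6,3,0,5,0,6](2) P2=[5,2,3,3,0,5](1)
Move 4: P1 pit3 -> P1=[6,3,0,0,1,7](3) P2=[6,3,3,3,0,5](1)
Move 5: P1 pit1 -> P1=[6,0,1,1,2,7](3) P2=[6,3,3,3,0,5](1)

Answer: 6 0 1 1 2 7 3 6 3 3 3 0 5 1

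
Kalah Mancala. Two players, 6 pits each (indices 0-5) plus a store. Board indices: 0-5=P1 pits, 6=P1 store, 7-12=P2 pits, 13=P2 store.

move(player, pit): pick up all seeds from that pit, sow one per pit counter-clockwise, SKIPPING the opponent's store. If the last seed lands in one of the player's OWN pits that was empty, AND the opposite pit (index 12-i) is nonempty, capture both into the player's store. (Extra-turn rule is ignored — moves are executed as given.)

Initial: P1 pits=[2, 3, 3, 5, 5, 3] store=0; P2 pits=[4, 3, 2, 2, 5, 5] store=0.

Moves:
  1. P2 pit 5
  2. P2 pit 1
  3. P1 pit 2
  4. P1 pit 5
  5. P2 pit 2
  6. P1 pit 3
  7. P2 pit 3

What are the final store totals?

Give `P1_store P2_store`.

Move 1: P2 pit5 -> P1=[3,4,4,6,5,3](0) P2=[4,3,2,2,5,0](1)
Move 2: P2 pit1 -> P1=[3,4,4,6,5,3](0) P2=[4,0,3,3,6,0](1)
Move 3: P1 pit2 -> P1=[3,4,0,7,6,4](1) P2=[4,0,3,3,6,0](1)
Move 4: P1 pit5 -> P1=[3,4,0,7,6,0](2) P2=[5,1,4,3,6,0](1)
Move 5: P2 pit2 -> P1=[3,4,0,7,6,0](2) P2=[5,1,0,4,7,1](2)
Move 6: P1 pit3 -> P1=[3,4,0,0,7,1](3) P2=[6,2,1,5,7,1](2)
Move 7: P2 pit3 -> P1=[4,5,0,0,7,1](3) P2=[6,2,1,0,8,2](3)

Answer: 3 3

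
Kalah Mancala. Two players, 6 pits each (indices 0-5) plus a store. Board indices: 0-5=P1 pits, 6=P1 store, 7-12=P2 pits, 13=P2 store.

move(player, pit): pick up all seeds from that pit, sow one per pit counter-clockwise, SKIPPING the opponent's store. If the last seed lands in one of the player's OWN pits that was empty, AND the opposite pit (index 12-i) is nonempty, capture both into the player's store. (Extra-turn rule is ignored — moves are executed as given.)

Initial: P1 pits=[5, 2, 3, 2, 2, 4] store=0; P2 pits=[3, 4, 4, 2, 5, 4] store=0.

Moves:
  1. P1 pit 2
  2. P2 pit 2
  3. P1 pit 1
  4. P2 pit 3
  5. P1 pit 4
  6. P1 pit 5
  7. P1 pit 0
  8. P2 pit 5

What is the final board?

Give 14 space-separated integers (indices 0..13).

Move 1: P1 pit2 -> P1=[5,2,0,3,3,5](0) P2=[3,4,4,2,5,4](0)
Move 2: P2 pit2 -> P1=[5,2,0,3,3,5](0) P2=[3,4,0,3,6,5](1)
Move 3: P1 pit1 -> P1=[5,0,1,4,3,5](0) P2=[3,4,0,3,6,5](1)
Move 4: P2 pit3 -> P1=[5,0,1,4,3,5](0) P2=[3,4,0,0,7,6](2)
Move 5: P1 pit4 -> P1=[5,0,1,4,0,6](1) P2=[4,4,0,0,7,6](2)
Move 6: P1 pit5 -> P1=[5,0,1,4,0,0](2) P2=[5,5,1,1,8,6](2)
Move 7: P1 pit0 -> P1=[0,1,2,5,1,0](8) P2=[0,5,1,1,8,6](2)
Move 8: P2 pit5 -> P1=[1,2,3,6,2,0](8) P2=[0,5,1,1,8,0](3)

Answer: 1 2 3 6 2 0 8 0 5 1 1 8 0 3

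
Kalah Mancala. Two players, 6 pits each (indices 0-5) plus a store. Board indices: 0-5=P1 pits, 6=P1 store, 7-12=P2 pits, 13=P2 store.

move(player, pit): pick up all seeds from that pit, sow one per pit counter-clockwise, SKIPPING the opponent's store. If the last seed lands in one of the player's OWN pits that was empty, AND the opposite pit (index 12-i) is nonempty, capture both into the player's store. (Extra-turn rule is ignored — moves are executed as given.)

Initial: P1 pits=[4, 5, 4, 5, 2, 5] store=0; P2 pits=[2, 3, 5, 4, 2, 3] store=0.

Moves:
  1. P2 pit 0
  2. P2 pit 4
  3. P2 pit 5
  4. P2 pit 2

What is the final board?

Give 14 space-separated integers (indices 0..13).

Answer: 6 7 5 5 2 5 0 0 4 0 5 1 1 3

Derivation:
Move 1: P2 pit0 -> P1=[4,5,4,5,2,5](0) P2=[0,4,6,4,2,3](0)
Move 2: P2 pit4 -> P1=[4,5,4,5,2,5](0) P2=[0,4,6,4,0,4](1)
Move 3: P2 pit5 -> P1=[5,6,5,5,2,5](0) P2=[0,4,6,4,0,0](2)
Move 4: P2 pit2 -> P1=[6,7,5,5,2,5](0) P2=[0,4,0,5,1,1](3)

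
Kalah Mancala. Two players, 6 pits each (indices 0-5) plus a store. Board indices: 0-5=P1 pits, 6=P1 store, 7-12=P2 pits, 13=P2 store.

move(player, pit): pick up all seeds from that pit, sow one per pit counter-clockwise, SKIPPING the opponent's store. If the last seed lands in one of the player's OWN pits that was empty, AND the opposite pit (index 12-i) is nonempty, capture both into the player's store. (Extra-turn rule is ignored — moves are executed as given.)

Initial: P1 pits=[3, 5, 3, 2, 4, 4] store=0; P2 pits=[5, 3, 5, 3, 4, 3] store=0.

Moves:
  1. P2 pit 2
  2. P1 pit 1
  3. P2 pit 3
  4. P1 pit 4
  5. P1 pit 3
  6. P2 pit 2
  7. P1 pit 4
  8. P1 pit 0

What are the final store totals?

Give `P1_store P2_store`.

Answer: 3 7

Derivation:
Move 1: P2 pit2 -> P1=[4,5,3,2,4,4](0) P2=[5,3,0,4,5,4](1)
Move 2: P1 pit1 -> P1=[4,0,4,3,5,5](1) P2=[5,3,0,4,5,4](1)
Move 3: P2 pit3 -> P1=[5,0,4,3,5,5](1) P2=[5,3,0,0,6,5](2)
Move 4: P1 pit4 -> P1=[5,0,4,3,0,6](2) P2=[6,4,1,0,6,5](2)
Move 5: P1 pit3 -> P1=[5,0,4,0,1,7](3) P2=[6,4,1,0,6,5](2)
Move 6: P2 pit2 -> P1=[5,0,0,0,1,7](3) P2=[6,4,0,0,6,5](7)
Move 7: P1 pit4 -> P1=[5,0,0,0,0,8](3) P2=[6,4,0,0,6,5](7)
Move 8: P1 pit0 -> P1=[0,1,1,1,1,9](3) P2=[6,4,0,0,6,5](7)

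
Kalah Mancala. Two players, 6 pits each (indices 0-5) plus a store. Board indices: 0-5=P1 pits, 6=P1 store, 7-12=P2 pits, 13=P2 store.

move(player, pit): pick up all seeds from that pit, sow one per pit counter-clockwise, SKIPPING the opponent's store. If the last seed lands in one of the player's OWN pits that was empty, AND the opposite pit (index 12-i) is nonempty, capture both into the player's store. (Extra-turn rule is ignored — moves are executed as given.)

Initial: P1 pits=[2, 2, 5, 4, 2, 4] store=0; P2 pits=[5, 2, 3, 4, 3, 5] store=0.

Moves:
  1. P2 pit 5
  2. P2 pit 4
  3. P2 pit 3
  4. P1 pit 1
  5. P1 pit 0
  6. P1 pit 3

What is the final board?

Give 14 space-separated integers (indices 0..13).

Move 1: P2 pit5 -> P1=[3,3,6,5,2,4](0) P2=[5,2,3,4,3,0](1)
Move 2: P2 pit4 -> P1=[4,3,6,5,2,4](0) P2=[5,2,3,4,0,1](2)
Move 3: P2 pit3 -> P1=[5,3,6,5,2,4](0) P2=[5,2,3,0,1,2](3)
Move 4: P1 pit1 -> P1=[5,0,7,6,3,4](0) P2=[5,2,3,0,1,2](3)
Move 5: P1 pit0 -> P1=[0,1,8,7,4,5](0) P2=[5,2,3,0,1,2](3)
Move 6: P1 pit3 -> P1=[0,1,8,0,5,6](1) P2=[6,3,4,1,1,2](3)

Answer: 0 1 8 0 5 6 1 6 3 4 1 1 2 3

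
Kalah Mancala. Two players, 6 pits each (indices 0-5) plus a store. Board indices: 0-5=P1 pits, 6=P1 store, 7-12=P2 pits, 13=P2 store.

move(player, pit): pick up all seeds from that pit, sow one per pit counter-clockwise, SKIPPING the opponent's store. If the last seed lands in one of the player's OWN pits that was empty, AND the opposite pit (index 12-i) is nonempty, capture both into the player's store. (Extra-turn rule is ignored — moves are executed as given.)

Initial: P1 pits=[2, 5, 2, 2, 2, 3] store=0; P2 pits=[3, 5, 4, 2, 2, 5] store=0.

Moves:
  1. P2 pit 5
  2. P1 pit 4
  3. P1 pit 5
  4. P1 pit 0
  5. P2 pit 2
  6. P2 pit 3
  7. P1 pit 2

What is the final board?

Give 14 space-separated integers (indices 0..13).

Move 1: P2 pit5 -> P1=[3,6,3,3,2,3](0) P2=[3,5,4,2,2,0](1)
Move 2: P1 pit4 -> P1=[3,6,3,3,0,4](1) P2=[3,5,4,2,2,0](1)
Move 3: P1 pit5 -> P1=[3,6,3,3,0,0](2) P2=[4,6,5,2,2,0](1)
Move 4: P1 pit0 -> P1=[0,7,4,4,0,0](2) P2=[4,6,5,2,2,0](1)
Move 5: P2 pit2 -> P1=[1,7,4,4,0,0](2) P2=[4,6,0,3,3,1](2)
Move 6: P2 pit3 -> P1=[1,7,4,4,0,0](2) P2=[4,6,0,0,4,2](3)
Move 7: P1 pit2 -> P1=[1,7,0,5,1,1](3) P2=[4,6,0,0,4,2](3)

Answer: 1 7 0 5 1 1 3 4 6 0 0 4 2 3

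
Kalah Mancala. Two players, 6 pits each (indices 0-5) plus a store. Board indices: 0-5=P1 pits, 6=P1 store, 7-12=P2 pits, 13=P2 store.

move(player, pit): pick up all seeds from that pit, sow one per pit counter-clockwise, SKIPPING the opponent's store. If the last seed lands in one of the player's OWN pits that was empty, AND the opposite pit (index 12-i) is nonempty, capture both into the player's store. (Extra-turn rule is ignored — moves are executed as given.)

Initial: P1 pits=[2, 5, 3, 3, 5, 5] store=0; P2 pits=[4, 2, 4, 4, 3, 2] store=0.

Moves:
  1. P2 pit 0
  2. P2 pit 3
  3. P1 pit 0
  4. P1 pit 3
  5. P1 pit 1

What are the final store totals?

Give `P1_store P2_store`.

Move 1: P2 pit0 -> P1=[2,5,3,3,5,5](0) P2=[0,3,5,5,4,2](0)
Move 2: P2 pit3 -> P1=[3,6,3,3,5,5](0) P2=[0,3,5,0,5,3](1)
Move 3: P1 pit0 -> P1=[0,7,4,4,5,5](0) P2=[0,3,5,0,5,3](1)
Move 4: P1 pit3 -> P1=[0,7,4,0,6,6](1) P2=[1,3,5,0,5,3](1)
Move 5: P1 pit1 -> P1=[0,0,5,1,7,7](2) P2=[2,4,5,0,5,3](1)

Answer: 2 1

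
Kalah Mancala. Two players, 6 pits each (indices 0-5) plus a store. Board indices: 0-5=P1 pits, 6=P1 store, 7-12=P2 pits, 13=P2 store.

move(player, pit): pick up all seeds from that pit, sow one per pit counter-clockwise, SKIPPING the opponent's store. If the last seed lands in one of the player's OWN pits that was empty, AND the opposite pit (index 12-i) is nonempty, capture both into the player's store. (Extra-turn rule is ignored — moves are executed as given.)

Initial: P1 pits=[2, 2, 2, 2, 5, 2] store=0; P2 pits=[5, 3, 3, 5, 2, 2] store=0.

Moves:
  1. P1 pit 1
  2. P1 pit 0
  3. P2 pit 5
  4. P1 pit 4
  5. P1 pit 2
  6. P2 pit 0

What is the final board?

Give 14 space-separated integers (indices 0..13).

Move 1: P1 pit1 -> P1=[2,0,3,3,5,2](0) P2=[5,3,3,5,2,2](0)
Move 2: P1 pit0 -> P1=[0,1,4,3,5,2](0) P2=[5,3,3,5,2,2](0)
Move 3: P2 pit5 -> P1=[1,1,4,3,5,2](0) P2=[5,3,3,5,2,0](1)
Move 4: P1 pit4 -> P1=[1,1,4,3,0,3](1) P2=[6,4,4,5,2,0](1)
Move 5: P1 pit2 -> P1=[1,1,0,4,1,4](2) P2=[6,4,4,5,2,0](1)
Move 6: P2 pit0 -> P1=[1,1,0,4,1,4](2) P2=[0,5,5,6,3,1](2)

Answer: 1 1 0 4 1 4 2 0 5 5 6 3 1 2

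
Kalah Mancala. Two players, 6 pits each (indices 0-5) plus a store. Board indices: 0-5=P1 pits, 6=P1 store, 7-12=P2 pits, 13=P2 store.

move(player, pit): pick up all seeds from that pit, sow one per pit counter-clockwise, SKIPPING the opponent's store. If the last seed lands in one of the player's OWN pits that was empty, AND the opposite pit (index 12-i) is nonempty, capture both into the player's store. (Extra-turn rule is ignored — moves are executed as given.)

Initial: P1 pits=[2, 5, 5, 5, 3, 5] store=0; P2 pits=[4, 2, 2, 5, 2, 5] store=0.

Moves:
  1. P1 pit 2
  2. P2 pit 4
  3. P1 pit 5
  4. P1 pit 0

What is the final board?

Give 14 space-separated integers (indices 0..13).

Move 1: P1 pit2 -> P1=[2,5,0,6,4,6](1) P2=[5,2,2,5,2,5](0)
Move 2: P2 pit4 -> P1=[2,5,0,6,4,6](1) P2=[5,2,2,5,0,6](1)
Move 3: P1 pit5 -> P1=[2,5,0,6,4,0](2) P2=[6,3,3,6,1,6](1)
Move 4: P1 pit0 -> P1=[0,6,0,6,4,0](9) P2=[6,3,3,0,1,6](1)

Answer: 0 6 0 6 4 0 9 6 3 3 0 1 6 1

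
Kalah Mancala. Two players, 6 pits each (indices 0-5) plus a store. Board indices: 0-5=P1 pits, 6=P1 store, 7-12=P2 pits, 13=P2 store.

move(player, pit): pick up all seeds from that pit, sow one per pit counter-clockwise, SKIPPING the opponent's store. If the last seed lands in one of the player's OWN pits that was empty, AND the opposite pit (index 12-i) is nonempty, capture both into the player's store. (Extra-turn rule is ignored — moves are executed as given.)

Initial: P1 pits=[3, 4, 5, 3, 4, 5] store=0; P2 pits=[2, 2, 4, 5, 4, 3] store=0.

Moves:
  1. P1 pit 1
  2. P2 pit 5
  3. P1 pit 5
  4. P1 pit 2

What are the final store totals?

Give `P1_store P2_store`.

Move 1: P1 pit1 -> P1=[3,0,6,4,5,6](0) P2=[2,2,4,5,4,3](0)
Move 2: P2 pit5 -> P1=[4,1,6,4,5,6](0) P2=[2,2,4,5,4,0](1)
Move 3: P1 pit5 -> P1=[4,1,6,4,5,0](1) P2=[3,3,5,6,5,0](1)
Move 4: P1 pit2 -> P1=[4,1,0,5,6,1](2) P2=[4,4,5,6,5,0](1)

Answer: 2 1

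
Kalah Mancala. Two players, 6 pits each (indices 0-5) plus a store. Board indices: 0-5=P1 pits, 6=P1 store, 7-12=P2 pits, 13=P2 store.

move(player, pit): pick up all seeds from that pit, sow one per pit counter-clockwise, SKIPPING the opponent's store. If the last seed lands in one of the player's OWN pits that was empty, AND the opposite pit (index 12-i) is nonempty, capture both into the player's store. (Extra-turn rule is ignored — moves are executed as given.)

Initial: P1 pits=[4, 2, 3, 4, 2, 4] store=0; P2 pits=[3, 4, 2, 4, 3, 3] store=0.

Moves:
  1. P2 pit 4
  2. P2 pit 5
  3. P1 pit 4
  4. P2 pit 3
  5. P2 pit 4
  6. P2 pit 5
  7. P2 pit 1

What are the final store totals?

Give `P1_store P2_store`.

Move 1: P2 pit4 -> P1=[5,2,3,4,2,4](0) P2=[3,4,2,4,0,4](1)
Move 2: P2 pit5 -> P1=[6,3,4,4,2,4](0) P2=[3,4,2,4,0,0](2)
Move 3: P1 pit4 -> P1=[6,3,4,4,0,5](1) P2=[3,4,2,4,0,0](2)
Move 4: P2 pit3 -> P1=[7,3,4,4,0,5](1) P2=[3,4,2,0,1,1](3)
Move 5: P2 pit4 -> P1=[7,3,4,4,0,5](1) P2=[3,4,2,0,0,2](3)
Move 6: P2 pit5 -> P1=[8,3,4,4,0,5](1) P2=[3,4,2,0,0,0](4)
Move 7: P2 pit1 -> P1=[0,3,4,4,0,5](1) P2=[3,0,3,1,1,0](13)

Answer: 1 13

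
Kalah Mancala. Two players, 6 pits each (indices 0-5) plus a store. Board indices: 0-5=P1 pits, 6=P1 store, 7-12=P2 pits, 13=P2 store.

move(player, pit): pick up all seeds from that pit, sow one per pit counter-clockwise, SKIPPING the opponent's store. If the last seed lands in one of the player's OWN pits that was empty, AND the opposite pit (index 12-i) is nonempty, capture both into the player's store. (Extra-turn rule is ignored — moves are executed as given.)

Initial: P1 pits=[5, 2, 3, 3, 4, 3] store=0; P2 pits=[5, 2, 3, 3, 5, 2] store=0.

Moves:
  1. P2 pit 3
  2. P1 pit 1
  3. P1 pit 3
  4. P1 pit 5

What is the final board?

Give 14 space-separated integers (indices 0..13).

Move 1: P2 pit3 -> P1=[5,2,3,3,4,3](0) P2=[5,2,3,0,6,3](1)
Move 2: P1 pit1 -> P1=[5,0,4,4,4,3](0) P2=[5,2,3,0,6,3](1)
Move 3: P1 pit3 -> P1=[5,0,4,0,5,4](1) P2=[6,2,3,0,6,3](1)
Move 4: P1 pit5 -> P1=[5,0,4,0,5,0](2) P2=[7,3,4,0,6,3](1)

Answer: 5 0 4 0 5 0 2 7 3 4 0 6 3 1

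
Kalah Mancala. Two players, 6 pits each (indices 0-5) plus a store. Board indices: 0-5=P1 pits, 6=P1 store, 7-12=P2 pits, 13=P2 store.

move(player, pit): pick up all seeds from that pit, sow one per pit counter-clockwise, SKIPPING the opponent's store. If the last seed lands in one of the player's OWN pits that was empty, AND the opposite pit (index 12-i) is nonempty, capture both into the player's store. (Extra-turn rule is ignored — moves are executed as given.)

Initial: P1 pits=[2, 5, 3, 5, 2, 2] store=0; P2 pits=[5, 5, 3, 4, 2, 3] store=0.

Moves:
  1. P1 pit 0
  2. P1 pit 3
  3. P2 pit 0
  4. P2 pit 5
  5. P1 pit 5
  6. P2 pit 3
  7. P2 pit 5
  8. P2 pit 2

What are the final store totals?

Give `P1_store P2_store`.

Move 1: P1 pit0 -> P1=[0,6,4,5,2,2](0) P2=[5,5,3,4,2,3](0)
Move 2: P1 pit3 -> P1=[0,6,4,0,3,3](1) P2=[6,6,3,4,2,3](0)
Move 3: P2 pit0 -> P1=[0,6,4,0,3,3](1) P2=[0,7,4,5,3,4](1)
Move 4: P2 pit5 -> P1=[1,7,5,0,3,3](1) P2=[0,7,4,5,3,0](2)
Move 5: P1 pit5 -> P1=[1,7,5,0,3,0](2) P2=[1,8,4,5,3,0](2)
Move 6: P2 pit3 -> P1=[2,8,5,0,3,0](2) P2=[1,8,4,0,4,1](3)
Move 7: P2 pit5 -> P1=[2,8,5,0,3,0](2) P2=[1,8,4,0,4,0](4)
Move 8: P2 pit2 -> P1=[2,8,5,0,3,0](2) P2=[1,8,0,1,5,1](5)

Answer: 2 5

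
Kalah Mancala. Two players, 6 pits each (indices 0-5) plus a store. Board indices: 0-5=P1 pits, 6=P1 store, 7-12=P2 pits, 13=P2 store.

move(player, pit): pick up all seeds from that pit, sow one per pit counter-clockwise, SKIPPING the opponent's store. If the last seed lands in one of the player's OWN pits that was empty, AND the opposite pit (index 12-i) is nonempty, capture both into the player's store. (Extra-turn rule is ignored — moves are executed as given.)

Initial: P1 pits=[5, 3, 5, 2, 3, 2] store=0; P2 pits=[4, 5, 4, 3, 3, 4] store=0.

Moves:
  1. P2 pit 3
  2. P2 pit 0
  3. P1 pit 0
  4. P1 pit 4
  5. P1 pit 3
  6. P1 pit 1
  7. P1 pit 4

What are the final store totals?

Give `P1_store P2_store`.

Move 1: P2 pit3 -> P1=[5,3,5,2,3,2](0) P2=[4,5,4,0,4,5](1)
Move 2: P2 pit0 -> P1=[5,3,5,2,3,2](0) P2=[0,6,5,1,5,5](1)
Move 3: P1 pit0 -> P1=[0,4,6,3,4,3](0) P2=[0,6,5,1,5,5](1)
Move 4: P1 pit4 -> P1=[0,4,6,3,0,4](1) P2=[1,7,5,1,5,5](1)
Move 5: P1 pit3 -> P1=[0,4,6,0,1,5](2) P2=[1,7,5,1,5,5](1)
Move 6: P1 pit1 -> P1=[0,0,7,1,2,6](2) P2=[1,7,5,1,5,5](1)
Move 7: P1 pit4 -> P1=[0,0,7,1,0,7](3) P2=[1,7,5,1,5,5](1)

Answer: 3 1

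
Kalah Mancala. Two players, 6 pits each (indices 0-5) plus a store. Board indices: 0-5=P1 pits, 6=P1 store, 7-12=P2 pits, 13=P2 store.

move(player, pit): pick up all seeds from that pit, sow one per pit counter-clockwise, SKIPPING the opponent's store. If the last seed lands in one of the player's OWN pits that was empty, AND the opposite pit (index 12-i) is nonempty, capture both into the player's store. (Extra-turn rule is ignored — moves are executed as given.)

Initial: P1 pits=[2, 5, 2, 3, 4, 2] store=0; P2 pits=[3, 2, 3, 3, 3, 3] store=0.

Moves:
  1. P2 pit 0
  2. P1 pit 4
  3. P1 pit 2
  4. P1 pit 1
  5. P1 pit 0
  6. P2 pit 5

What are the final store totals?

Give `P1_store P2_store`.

Move 1: P2 pit0 -> P1=[2,5,2,3,4,2](0) P2=[0,3,4,4,3,3](0)
Move 2: P1 pit4 -> P1=[2,5,2,3,0,3](1) P2=[1,4,4,4,3,3](0)
Move 3: P1 pit2 -> P1=[2,5,0,4,0,3](6) P2=[1,0,4,4,3,3](0)
Move 4: P1 pit1 -> P1=[2,0,1,5,1,4](7) P2=[1,0,4,4,3,3](0)
Move 5: P1 pit0 -> P1=[0,1,2,5,1,4](7) P2=[1,0,4,4,3,3](0)
Move 6: P2 pit5 -> P1=[1,2,2,5,1,4](7) P2=[1,0,4,4,3,0](1)

Answer: 7 1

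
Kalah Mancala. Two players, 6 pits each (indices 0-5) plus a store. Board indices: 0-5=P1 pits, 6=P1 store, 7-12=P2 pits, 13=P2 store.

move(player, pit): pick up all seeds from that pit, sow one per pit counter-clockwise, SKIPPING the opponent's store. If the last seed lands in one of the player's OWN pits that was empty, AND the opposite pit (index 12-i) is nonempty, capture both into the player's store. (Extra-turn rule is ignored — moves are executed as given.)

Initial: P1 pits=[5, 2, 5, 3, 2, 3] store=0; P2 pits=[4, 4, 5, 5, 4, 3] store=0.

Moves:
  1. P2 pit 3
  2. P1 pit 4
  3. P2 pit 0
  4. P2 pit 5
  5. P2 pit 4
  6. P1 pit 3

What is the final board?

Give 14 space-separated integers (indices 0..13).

Move 1: P2 pit3 -> P1=[6,3,5,3,2,3](0) P2=[4,4,5,0,5,4](1)
Move 2: P1 pit4 -> P1=[6,3,5,3,0,4](1) P2=[4,4,5,0,5,4](1)
Move 3: P2 pit0 -> P1=[6,3,5,3,0,4](1) P2=[0,5,6,1,6,4](1)
Move 4: P2 pit5 -> P1=[7,4,6,3,0,4](1) P2=[0,5,6,1,6,0](2)
Move 5: P2 pit4 -> P1=[8,5,7,4,0,4](1) P2=[0,5,6,1,0,1](3)
Move 6: P1 pit3 -> P1=[8,5,7,0,1,5](2) P2=[1,5,6,1,0,1](3)

Answer: 8 5 7 0 1 5 2 1 5 6 1 0 1 3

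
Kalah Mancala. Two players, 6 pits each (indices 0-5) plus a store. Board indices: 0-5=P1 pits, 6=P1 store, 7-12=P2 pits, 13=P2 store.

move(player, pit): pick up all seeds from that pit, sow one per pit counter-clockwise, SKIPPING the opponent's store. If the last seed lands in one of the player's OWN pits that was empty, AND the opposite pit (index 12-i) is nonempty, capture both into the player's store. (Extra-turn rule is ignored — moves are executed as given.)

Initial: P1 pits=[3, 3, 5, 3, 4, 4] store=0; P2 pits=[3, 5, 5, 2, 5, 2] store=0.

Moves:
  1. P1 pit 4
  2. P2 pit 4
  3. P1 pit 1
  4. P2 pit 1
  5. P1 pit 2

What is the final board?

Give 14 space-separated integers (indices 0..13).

Answer: 5 0 0 5 2 7 2 5 1 7 3 1 4 2

Derivation:
Move 1: P1 pit4 -> P1=[3,3,5,3,0,5](1) P2=[4,6,5,2,5,2](0)
Move 2: P2 pit4 -> P1=[4,4,6,3,0,5](1) P2=[4,6,5,2,0,3](1)
Move 3: P1 pit1 -> P1=[4,0,7,4,1,6](1) P2=[4,6,5,2,0,3](1)
Move 4: P2 pit1 -> P1=[5,0,7,4,1,6](1) P2=[4,0,6,3,1,4](2)
Move 5: P1 pit2 -> P1=[5,0,0,5,2,7](2) P2=[5,1,7,3,1,4](2)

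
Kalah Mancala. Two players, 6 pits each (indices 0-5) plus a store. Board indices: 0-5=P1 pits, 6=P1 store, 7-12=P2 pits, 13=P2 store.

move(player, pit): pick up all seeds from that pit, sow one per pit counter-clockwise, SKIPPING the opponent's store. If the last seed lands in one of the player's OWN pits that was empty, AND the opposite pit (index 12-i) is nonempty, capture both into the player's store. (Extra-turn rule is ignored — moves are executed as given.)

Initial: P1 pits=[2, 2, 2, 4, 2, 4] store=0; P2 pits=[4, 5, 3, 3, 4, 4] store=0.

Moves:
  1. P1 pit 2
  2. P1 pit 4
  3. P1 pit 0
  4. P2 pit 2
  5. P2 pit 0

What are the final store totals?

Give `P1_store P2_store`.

Answer: 5 0

Derivation:
Move 1: P1 pit2 -> P1=[2,2,0,5,3,4](0) P2=[4,5,3,3,4,4](0)
Move 2: P1 pit4 -> P1=[2,2,0,5,0,5](1) P2=[5,5,3,3,4,4](0)
Move 3: P1 pit0 -> P1=[0,3,0,5,0,5](5) P2=[5,5,3,0,4,4](0)
Move 4: P2 pit2 -> P1=[0,3,0,5,0,5](5) P2=[5,5,0,1,5,5](0)
Move 5: P2 pit0 -> P1=[0,3,0,5,0,5](5) P2=[0,6,1,2,6,6](0)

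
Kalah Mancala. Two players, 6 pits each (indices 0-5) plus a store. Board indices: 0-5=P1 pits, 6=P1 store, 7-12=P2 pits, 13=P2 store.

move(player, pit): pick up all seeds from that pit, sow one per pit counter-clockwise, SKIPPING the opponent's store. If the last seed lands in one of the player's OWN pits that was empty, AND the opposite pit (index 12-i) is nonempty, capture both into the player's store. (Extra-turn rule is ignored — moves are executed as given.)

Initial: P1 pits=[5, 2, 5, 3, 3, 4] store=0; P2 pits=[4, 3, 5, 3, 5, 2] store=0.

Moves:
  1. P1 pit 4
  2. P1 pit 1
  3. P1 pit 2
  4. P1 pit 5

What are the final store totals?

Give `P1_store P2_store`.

Move 1: P1 pit4 -> P1=[5,2,5,3,0,5](1) P2=[5,3,5,3,5,2](0)
Move 2: P1 pit1 -> P1=[5,0,6,4,0,5](1) P2=[5,3,5,3,5,2](0)
Move 3: P1 pit2 -> P1=[5,0,0,5,1,6](2) P2=[6,4,5,3,5,2](0)
Move 4: P1 pit5 -> P1=[5,0,0,5,1,0](3) P2=[7,5,6,4,6,2](0)

Answer: 3 0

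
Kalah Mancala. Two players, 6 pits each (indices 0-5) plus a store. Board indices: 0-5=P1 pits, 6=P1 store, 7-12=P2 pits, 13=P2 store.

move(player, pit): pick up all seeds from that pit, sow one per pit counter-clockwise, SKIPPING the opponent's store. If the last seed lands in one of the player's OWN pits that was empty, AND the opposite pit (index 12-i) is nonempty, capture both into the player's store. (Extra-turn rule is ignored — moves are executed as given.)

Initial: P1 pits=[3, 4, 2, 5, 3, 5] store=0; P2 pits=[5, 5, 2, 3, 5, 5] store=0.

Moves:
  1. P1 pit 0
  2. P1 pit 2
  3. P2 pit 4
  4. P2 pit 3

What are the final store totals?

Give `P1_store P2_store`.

Move 1: P1 pit0 -> P1=[0,5,3,6,3,5](0) P2=[5,5,2,3,5,5](0)
Move 2: P1 pit2 -> P1=[0,5,0,7,4,6](0) P2=[5,5,2,3,5,5](0)
Move 3: P2 pit4 -> P1=[1,6,1,7,4,6](0) P2=[5,5,2,3,0,6](1)
Move 4: P2 pit3 -> P1=[1,6,1,7,4,6](0) P2=[5,5,2,0,1,7](2)

Answer: 0 2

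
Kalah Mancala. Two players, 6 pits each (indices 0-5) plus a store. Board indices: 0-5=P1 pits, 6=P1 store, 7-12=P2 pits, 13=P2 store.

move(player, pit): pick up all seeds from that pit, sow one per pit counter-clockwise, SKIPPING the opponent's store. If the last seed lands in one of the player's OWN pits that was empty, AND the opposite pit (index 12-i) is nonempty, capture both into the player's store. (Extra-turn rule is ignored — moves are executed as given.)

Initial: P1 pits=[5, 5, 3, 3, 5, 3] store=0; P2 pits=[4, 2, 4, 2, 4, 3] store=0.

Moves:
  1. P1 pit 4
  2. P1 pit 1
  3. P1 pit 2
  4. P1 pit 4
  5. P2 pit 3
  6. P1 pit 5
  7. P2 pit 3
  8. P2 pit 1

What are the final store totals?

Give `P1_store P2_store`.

Move 1: P1 pit4 -> P1=[5,5,3,3,0,4](1) P2=[5,3,5,2,4,3](0)
Move 2: P1 pit1 -> P1=[5,0,4,4,1,5](2) P2=[5,3,5,2,4,3](0)
Move 3: P1 pit2 -> P1=[5,0,0,5,2,6](3) P2=[5,3,5,2,4,3](0)
Move 4: P1 pit4 -> P1=[5,0,0,5,0,7](4) P2=[5,3,5,2,4,3](0)
Move 5: P2 pit3 -> P1=[5,0,0,5,0,7](4) P2=[5,3,5,0,5,4](0)
Move 6: P1 pit5 -> P1=[5,0,0,5,0,0](5) P2=[6,4,6,1,6,5](0)
Move 7: P2 pit3 -> P1=[5,0,0,5,0,0](5) P2=[6,4,6,0,7,5](0)
Move 8: P2 pit1 -> P1=[5,0,0,5,0,0](5) P2=[6,0,7,1,8,6](0)

Answer: 5 0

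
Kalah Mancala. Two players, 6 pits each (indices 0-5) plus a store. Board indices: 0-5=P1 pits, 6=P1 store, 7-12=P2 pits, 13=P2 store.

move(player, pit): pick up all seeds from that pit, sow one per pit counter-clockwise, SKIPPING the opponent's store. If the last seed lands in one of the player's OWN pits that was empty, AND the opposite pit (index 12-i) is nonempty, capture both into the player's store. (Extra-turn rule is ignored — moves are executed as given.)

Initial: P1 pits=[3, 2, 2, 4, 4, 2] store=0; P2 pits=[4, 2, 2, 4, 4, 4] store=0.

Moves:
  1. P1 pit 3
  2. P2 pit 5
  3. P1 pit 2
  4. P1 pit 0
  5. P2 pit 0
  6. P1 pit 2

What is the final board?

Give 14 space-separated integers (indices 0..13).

Move 1: P1 pit3 -> P1=[3,2,2,0,5,3](1) P2=[5,2,2,4,4,4](0)
Move 2: P2 pit5 -> P1=[4,3,3,0,5,3](1) P2=[5,2,2,4,4,0](1)
Move 3: P1 pit2 -> P1=[4,3,0,1,6,4](1) P2=[5,2,2,4,4,0](1)
Move 4: P1 pit0 -> P1=[0,4,1,2,7,4](1) P2=[5,2,2,4,4,0](1)
Move 5: P2 pit0 -> P1=[0,4,1,2,7,4](1) P2=[0,3,3,5,5,1](1)
Move 6: P1 pit2 -> P1=[0,4,0,3,7,4](1) P2=[0,3,3,5,5,1](1)

Answer: 0 4 0 3 7 4 1 0 3 3 5 5 1 1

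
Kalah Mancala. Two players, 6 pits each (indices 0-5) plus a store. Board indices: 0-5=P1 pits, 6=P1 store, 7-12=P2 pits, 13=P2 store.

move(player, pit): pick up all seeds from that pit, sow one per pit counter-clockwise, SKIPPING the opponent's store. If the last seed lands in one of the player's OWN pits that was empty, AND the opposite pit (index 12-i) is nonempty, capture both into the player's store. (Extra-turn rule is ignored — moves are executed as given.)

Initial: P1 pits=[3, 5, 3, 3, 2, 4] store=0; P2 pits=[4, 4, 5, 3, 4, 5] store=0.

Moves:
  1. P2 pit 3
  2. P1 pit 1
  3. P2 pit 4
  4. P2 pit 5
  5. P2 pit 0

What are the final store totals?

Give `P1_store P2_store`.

Answer: 1 6

Derivation:
Move 1: P2 pit3 -> P1=[3,5,3,3,2,4](0) P2=[4,4,5,0,5,6](1)
Move 2: P1 pit1 -> P1=[3,0,4,4,3,5](1) P2=[4,4,5,0,5,6](1)
Move 3: P2 pit4 -> P1=[4,1,5,4,3,5](1) P2=[4,4,5,0,0,7](2)
Move 4: P2 pit5 -> P1=[5,2,6,5,4,6](1) P2=[4,4,5,0,0,0](3)
Move 5: P2 pit0 -> P1=[5,0,6,5,4,6](1) P2=[0,5,6,1,0,0](6)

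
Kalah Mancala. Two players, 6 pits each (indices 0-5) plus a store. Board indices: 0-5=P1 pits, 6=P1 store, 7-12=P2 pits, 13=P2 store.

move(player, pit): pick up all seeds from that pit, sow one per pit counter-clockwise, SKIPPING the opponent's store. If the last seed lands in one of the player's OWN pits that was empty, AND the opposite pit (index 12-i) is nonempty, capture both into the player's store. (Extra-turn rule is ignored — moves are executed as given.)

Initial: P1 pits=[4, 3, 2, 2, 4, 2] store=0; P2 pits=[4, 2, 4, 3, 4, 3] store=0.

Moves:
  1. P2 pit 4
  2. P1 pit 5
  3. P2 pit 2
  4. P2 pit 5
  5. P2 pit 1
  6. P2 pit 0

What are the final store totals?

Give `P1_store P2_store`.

Move 1: P2 pit4 -> P1=[5,4,2,2,4,2](0) P2=[4,2,4,3,0,4](1)
Move 2: P1 pit5 -> P1=[5,4,2,2,4,0](1) P2=[5,2,4,3,0,4](1)
Move 3: P2 pit2 -> P1=[5,4,2,2,4,0](1) P2=[5,2,0,4,1,5](2)
Move 4: P2 pit5 -> P1=[6,5,3,3,4,0](1) P2=[5,2,0,4,1,0](3)
Move 5: P2 pit1 -> P1=[6,5,3,3,4,0](1) P2=[5,0,1,5,1,0](3)
Move 6: P2 pit0 -> P1=[0,5,3,3,4,0](1) P2=[0,1,2,6,2,0](10)

Answer: 1 10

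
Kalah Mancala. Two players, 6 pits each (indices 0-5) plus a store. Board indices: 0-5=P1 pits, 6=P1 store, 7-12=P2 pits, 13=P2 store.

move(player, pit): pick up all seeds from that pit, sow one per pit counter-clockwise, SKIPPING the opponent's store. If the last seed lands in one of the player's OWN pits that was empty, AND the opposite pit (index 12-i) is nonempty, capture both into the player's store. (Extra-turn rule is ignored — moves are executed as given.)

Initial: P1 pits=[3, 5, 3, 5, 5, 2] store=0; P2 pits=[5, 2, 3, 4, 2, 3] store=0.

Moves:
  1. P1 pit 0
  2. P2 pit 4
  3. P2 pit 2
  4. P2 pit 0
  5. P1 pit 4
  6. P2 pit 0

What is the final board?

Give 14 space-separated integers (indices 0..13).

Move 1: P1 pit0 -> P1=[0,6,4,6,5,2](0) P2=[5,2,3,4,2,3](0)
Move 2: P2 pit4 -> P1=[0,6,4,6,5,2](0) P2=[5,2,3,4,0,4](1)
Move 3: P2 pit2 -> P1=[0,6,4,6,5,2](0) P2=[5,2,0,5,1,5](1)
Move 4: P2 pit0 -> P1=[0,6,4,6,5,2](0) P2=[0,3,1,6,2,6](1)
Move 5: P1 pit4 -> P1=[0,6,4,6,0,3](1) P2=[1,4,2,6,2,6](1)
Move 6: P2 pit0 -> P1=[0,6,4,6,0,3](1) P2=[0,5,2,6,2,6](1)

Answer: 0 6 4 6 0 3 1 0 5 2 6 2 6 1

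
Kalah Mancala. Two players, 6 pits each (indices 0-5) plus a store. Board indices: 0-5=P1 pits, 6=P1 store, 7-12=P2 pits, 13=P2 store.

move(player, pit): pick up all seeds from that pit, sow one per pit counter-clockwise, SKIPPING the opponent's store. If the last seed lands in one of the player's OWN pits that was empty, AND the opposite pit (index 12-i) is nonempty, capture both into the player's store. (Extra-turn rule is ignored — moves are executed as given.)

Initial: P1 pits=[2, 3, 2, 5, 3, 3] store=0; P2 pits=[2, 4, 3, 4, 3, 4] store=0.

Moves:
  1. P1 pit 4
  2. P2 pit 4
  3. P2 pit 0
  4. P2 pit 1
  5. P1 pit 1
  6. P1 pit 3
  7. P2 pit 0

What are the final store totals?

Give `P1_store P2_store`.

Move 1: P1 pit4 -> P1=[2,3,2,5,0,4](1) P2=[3,4,3,4,3,4](0)
Move 2: P2 pit4 -> P1=[3,3,2,5,0,4](1) P2=[3,4,3,4,0,5](1)
Move 3: P2 pit0 -> P1=[3,3,2,5,0,4](1) P2=[0,5,4,5,0,5](1)
Move 4: P2 pit1 -> P1=[3,3,2,5,0,4](1) P2=[0,0,5,6,1,6](2)
Move 5: P1 pit1 -> P1=[3,0,3,6,1,4](1) P2=[0,0,5,6,1,6](2)
Move 6: P1 pit3 -> P1=[3,0,3,0,2,5](2) P2=[1,1,6,6,1,6](2)
Move 7: P2 pit0 -> P1=[3,0,3,0,2,5](2) P2=[0,2,6,6,1,6](2)

Answer: 2 2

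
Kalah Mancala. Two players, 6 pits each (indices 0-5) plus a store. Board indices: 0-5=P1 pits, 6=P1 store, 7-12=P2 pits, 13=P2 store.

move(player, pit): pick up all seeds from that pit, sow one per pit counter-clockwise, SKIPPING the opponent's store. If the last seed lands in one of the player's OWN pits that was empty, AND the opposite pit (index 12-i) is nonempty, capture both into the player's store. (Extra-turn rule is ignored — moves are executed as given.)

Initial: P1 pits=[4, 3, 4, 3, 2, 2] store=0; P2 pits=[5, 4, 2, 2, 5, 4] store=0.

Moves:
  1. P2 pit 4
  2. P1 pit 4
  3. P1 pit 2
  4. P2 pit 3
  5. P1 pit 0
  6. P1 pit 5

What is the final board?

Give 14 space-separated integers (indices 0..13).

Move 1: P2 pit4 -> P1=[5,4,5,3,2,2](0) P2=[5,4,2,2,0,5](1)
Move 2: P1 pit4 -> P1=[5,4,5,3,0,3](1) P2=[5,4,2,2,0,5](1)
Move 3: P1 pit2 -> P1=[5,4,0,4,1,4](2) P2=[6,4,2,2,0,5](1)
Move 4: P2 pit3 -> P1=[5,4,0,4,1,4](2) P2=[6,4,2,0,1,6](1)
Move 5: P1 pit0 -> P1=[0,5,1,5,2,5](2) P2=[6,4,2,0,1,6](1)
Move 6: P1 pit5 -> P1=[0,5,1,5,2,0](3) P2=[7,5,3,1,1,6](1)

Answer: 0 5 1 5 2 0 3 7 5 3 1 1 6 1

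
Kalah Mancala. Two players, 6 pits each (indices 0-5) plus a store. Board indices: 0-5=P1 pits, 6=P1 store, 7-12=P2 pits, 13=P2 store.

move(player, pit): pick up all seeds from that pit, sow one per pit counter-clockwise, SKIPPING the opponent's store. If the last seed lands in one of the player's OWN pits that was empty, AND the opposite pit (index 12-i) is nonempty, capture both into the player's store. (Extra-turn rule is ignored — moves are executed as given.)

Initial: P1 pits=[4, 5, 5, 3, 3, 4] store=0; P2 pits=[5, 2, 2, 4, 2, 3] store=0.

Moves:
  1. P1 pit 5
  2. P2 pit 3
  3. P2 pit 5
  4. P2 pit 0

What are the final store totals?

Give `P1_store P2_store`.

Move 1: P1 pit5 -> P1=[4,5,5,3,3,0](1) P2=[6,3,3,4,2,3](0)
Move 2: P2 pit3 -> P1=[5,5,5,3,3,0](1) P2=[6,3,3,0,3,4](1)
Move 3: P2 pit5 -> P1=[6,6,6,3,3,0](1) P2=[6,3,3,0,3,0](2)
Move 4: P2 pit0 -> P1=[6,6,6,3,3,0](1) P2=[0,4,4,1,4,1](3)

Answer: 1 3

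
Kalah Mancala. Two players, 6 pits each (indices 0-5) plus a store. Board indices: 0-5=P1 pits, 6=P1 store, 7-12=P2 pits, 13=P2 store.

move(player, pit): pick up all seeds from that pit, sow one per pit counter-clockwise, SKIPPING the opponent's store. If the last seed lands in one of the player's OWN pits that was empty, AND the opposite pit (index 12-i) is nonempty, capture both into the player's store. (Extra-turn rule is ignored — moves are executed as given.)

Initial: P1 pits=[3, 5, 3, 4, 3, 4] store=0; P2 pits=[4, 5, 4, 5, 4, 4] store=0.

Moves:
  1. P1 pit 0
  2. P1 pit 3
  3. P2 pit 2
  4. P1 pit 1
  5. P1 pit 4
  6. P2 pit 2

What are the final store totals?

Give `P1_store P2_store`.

Answer: 3 1

Derivation:
Move 1: P1 pit0 -> P1=[0,6,4,5,3,4](0) P2=[4,5,4,5,4,4](0)
Move 2: P1 pit3 -> P1=[0,6,4,0,4,5](1) P2=[5,6,4,5,4,4](0)
Move 3: P2 pit2 -> P1=[0,6,4,0,4,5](1) P2=[5,6,0,6,5,5](1)
Move 4: P1 pit1 -> P1=[0,0,5,1,5,6](2) P2=[6,6,0,6,5,5](1)
Move 5: P1 pit4 -> P1=[0,0,5,1,0,7](3) P2=[7,7,1,6,5,5](1)
Move 6: P2 pit2 -> P1=[0,0,5,1,0,7](3) P2=[7,7,0,7,5,5](1)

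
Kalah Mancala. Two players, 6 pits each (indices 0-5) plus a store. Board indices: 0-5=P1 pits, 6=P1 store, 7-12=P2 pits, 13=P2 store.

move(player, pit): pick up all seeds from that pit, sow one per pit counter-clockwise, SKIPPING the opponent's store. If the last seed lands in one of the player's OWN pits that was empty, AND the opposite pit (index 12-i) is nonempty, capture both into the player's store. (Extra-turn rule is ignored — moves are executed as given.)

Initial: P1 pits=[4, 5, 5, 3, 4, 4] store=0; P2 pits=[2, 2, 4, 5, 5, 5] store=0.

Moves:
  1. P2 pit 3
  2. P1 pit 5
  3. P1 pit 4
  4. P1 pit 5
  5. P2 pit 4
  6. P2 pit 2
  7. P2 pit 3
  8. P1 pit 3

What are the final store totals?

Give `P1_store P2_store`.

Move 1: P2 pit3 -> P1=[5,6,5,3,4,4](0) P2=[2,2,4,0,6,6](1)
Move 2: P1 pit5 -> P1=[5,6,5,3,4,0](1) P2=[3,3,5,0,6,6](1)
Move 3: P1 pit4 -> P1=[5,6,5,3,0,1](2) P2=[4,4,5,0,6,6](1)
Move 4: P1 pit5 -> P1=[5,6,5,3,0,0](3) P2=[4,4,5,0,6,6](1)
Move 5: P2 pit4 -> P1=[6,7,6,4,0,0](3) P2=[4,4,5,0,0,7](2)
Move 6: P2 pit2 -> P1=[7,7,6,4,0,0](3) P2=[4,4,0,1,1,8](3)
Move 7: P2 pit3 -> P1=[7,7,6,4,0,0](3) P2=[4,4,0,0,2,8](3)
Move 8: P1 pit3 -> P1=[7,7,6,0,1,1](4) P2=[5,4,0,0,2,8](3)

Answer: 4 3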